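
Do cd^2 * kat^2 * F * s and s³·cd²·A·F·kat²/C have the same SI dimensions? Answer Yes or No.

Left side:
  kat = mol/s = s⁻¹·mol (catalytic activity).
  So kat² = s⁻²·mol².
  F = C/V (capacitance = charge per voltage),
      = A·s/(kg·m²·s⁻³·A⁻¹) (substituting C and V),
      = kg⁻¹·m⁻²·s⁴·A².
  Combining: cd²·kat²·F·s = cd² · (s⁻²·mol²) · (kg⁻¹·m⁻²·s⁴·A²) · s = kg⁻¹·m⁻²·s³·A²·mol²·cd².
Right side:
  C = s·A.
  So C⁻¹ = s⁻¹·A⁻¹.
  F = kg⁻¹·m⁻²·s⁴·A².
  kat = s⁻¹·mol.
  So kat² = s⁻²·mol².
  Combining: C⁻¹·s³·cd²·A·F·kat² = (s⁻¹·A⁻¹) · s³ · cd² · A · (kg⁻¹·m⁻²·s⁴·A²) · (s⁻²·mol²) = kg⁻¹·m⁻²·s⁴·A²·mol²·cd².
Left is kg⁻¹·m⁻²·s³·A²·mol²·cd²; right is kg⁻¹·m⁻²·s⁴·A²·mol²·cd² — different.

No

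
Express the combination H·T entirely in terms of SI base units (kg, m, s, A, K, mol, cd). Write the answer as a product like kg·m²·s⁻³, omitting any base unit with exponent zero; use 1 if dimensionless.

kg²·m²·s⁻⁴·A⁻³

H = Wb/A (inductance = flux per current),
    = kg·m²·s⁻²·A⁻².
T = Wb/m² (flux density = flux per area),
    = kg·s⁻²·A⁻¹.
Combining: H·T = (kg·m²·s⁻²·A⁻²) · (kg·s⁻²·A⁻¹) = kg²·m²·s⁻⁴·A⁻³.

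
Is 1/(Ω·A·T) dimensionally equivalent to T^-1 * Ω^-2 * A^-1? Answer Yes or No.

No

Left side:
  Ω = V/A (resistance = voltage per current),
      = kg·m²·s⁻³·A⁻².
  So Ω⁻¹ = kg⁻¹·m⁻²·s³·A².
  T = Wb/m² (flux density = flux per area),
      = kg·s⁻²·A⁻¹.
  So T⁻¹ = kg⁻¹·s²·A.
  Combining: Ω⁻¹·A⁻¹·T⁻¹ = (kg⁻¹·m⁻²·s³·A²) · A⁻¹ · (kg⁻¹·s²·A) = kg⁻²·m⁻²·s⁵·A².
Right side:
  T = Wb/m² (flux density = flux per area),
      = kg·s⁻²·A⁻¹.
  So T⁻¹ = kg⁻¹·s²·A.
  Ω = V/A (resistance = voltage per current),
      = kg·m²·s⁻³·A⁻².
  So Ω⁻² = kg⁻²·m⁻⁴·s⁶·A⁴.
  Combining: T⁻¹·Ω⁻²·A⁻¹ = (kg⁻¹·s²·A) · (kg⁻²·m⁻⁴·s⁶·A⁴) · A⁻¹ = kg⁻³·m⁻⁴·s⁸·A⁴.
Left is kg⁻²·m⁻²·s⁵·A²; right is kg⁻³·m⁻⁴·s⁸·A⁴ — different.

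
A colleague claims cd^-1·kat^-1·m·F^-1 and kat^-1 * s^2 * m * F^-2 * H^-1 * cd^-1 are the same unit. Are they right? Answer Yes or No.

Yes

Left side:
  kat = mol/s = s⁻¹·mol (catalytic activity).
  So kat⁻¹ = s·mol⁻¹.
  F = C/V (capacitance = charge per voltage),
      = A·s/(kg·m²·s⁻³·A⁻¹) (substituting C and V),
      = kg⁻¹·m⁻²·s⁴·A².
  So F⁻¹ = kg·m²·s⁻⁴·A⁻².
  Combining: cd⁻¹·kat⁻¹·m·F⁻¹ = cd⁻¹ · (s·mol⁻¹) · m · (kg·m²·s⁻⁴·A⁻²) = kg·m³·s⁻³·A⁻²·mol⁻¹·cd⁻¹.
Right side:
  kat = mol/s = s⁻¹·mol (catalytic activity).
  So kat⁻¹ = s·mol⁻¹.
  F = C/V (capacitance = charge per voltage),
      = A·s/(kg·m²·s⁻³·A⁻¹) (substituting C and V),
      = kg⁻¹·m⁻²·s⁴·A².
  So F⁻² = kg²·m⁴·s⁻⁸·A⁻⁴.
  H = Wb/A (inductance = flux per current),
      = kg·m²·s⁻²·A⁻².
  So H⁻¹ = kg⁻¹·m⁻²·s²·A².
  Combining: kat⁻¹·s²·m·F⁻²·H⁻¹·cd⁻¹ = (s·mol⁻¹) · s² · m · (kg²·m⁴·s⁻⁸·A⁻⁴) · (kg⁻¹·m⁻²·s²·A²) · cd⁻¹ = kg·m³·s⁻³·A⁻²·mol⁻¹·cd⁻¹.
Both reduce to kg·m³·s⁻³·A⁻²·mol⁻¹·cd⁻¹.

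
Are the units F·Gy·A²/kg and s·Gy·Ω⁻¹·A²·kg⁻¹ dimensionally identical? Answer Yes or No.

Yes

Left side:
  F = C/V (capacitance = charge per voltage),
      = A·s/(kg·m²·s⁻³·A⁻¹) (substituting C and V),
      = kg⁻¹·m⁻²·s⁴·A².
  Gy = J/kg (absorbed dose = energy per mass),
      = m²·s⁻².
  Combining: F·Gy·A²·kg⁻¹ = (kg⁻¹·m⁻²·s⁴·A²) · (m²·s⁻²) · A² · kg⁻¹ = kg⁻²·s²·A⁴.
Right side:
  Gy = m²·s⁻².
  Ω = kg·m²·s⁻³·A⁻².
  So Ω⁻¹ = kg⁻¹·m⁻²·s³·A².
  Combining: s·Gy·Ω⁻¹·A²·kg⁻¹ = s · (m²·s⁻²) · (kg⁻¹·m⁻²·s³·A²) · A² · kg⁻¹ = kg⁻²·s²·A⁴.
Both reduce to kg⁻²·s²·A⁴.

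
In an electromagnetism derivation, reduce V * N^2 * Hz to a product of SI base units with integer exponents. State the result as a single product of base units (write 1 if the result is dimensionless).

kg³·m⁴·s⁻⁸·A⁻¹

V = W/A (potential = power per current),
    = kg·m²·s⁻³·A⁻¹.
N = kg·m/s² = kg·m·s⁻² (force = mass × acceleration).
So N² = kg²·m²·s⁻⁴.
Hz = 1/s = s⁻¹ (frequency is cycles per second).
Combining: V·N²·Hz = (kg·m²·s⁻³·A⁻¹) · (kg²·m²·s⁻⁴) · s⁻¹ = kg³·m⁴·s⁻⁸·A⁻¹.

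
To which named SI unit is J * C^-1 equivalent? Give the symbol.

J = kg·m²·s⁻².
C = s·A.
So C⁻¹ = s⁻¹·A⁻¹.
Combining: J·C⁻¹ = (kg·m²·s⁻²) · (s⁻¹·A⁻¹) = kg·m²·s⁻³·A⁻¹.
kg·m²·s⁻³·A⁻¹ is the base-SI form of the volt.

V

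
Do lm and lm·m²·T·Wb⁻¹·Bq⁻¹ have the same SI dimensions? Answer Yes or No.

Left side:
  lm = cd.
Right side:
  lm = cd.
  T = kg·s⁻²·A⁻¹.
  Wb = kg·m²·s⁻²·A⁻¹.
  So Wb⁻¹ = kg⁻¹·m⁻²·s²·A.
  Bq = s⁻¹.
  So Bq⁻¹ = s.
  Combining: lm·m²·T·Wb⁻¹·Bq⁻¹ = cd · m² · (kg·s⁻²·A⁻¹) · (kg⁻¹·m⁻²·s²·A) · s = s·cd.
Left is cd; right is s·cd — different.

No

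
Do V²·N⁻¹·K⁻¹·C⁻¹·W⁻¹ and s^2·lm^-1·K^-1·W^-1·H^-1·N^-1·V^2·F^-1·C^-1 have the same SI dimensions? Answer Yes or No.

No

Left side:
  V = kg·m²·s⁻³·A⁻¹.
  So V² = kg²·m⁴·s⁻⁶·A⁻².
  N = kg·m·s⁻².
  So N⁻¹ = kg⁻¹·m⁻¹·s².
  C = s·A.
  So C⁻¹ = s⁻¹·A⁻¹.
  W = kg·m²·s⁻³.
  So W⁻¹ = kg⁻¹·m⁻²·s³.
  Combining: V²·N⁻¹·K⁻¹·C⁻¹·W⁻¹ = (kg²·m⁴·s⁻⁶·A⁻²) · (kg⁻¹·m⁻¹·s²) · K⁻¹ · (s⁻¹·A⁻¹) · (kg⁻¹·m⁻²·s³) = m·s⁻²·A⁻³·K⁻¹.
Right side:
  lm = cd·sr = cd (luminous flux; sr is dimensionless).
  So lm⁻¹ = cd⁻¹.
  W = J/s (power = energy per time),
      = kg·m²·s⁻³.
  So W⁻¹ = kg⁻¹·m⁻²·s³.
  H = Wb/A (inductance = flux per current),
      = kg·m²·s⁻²·A⁻².
  So H⁻¹ = kg⁻¹·m⁻²·s²·A².
  N = kg·m/s² = kg·m·s⁻² (force = mass × acceleration).
  So N⁻¹ = kg⁻¹·m⁻¹·s².
  V = W/A (potential = power per current),
      = kg·m²·s⁻³·A⁻¹.
  So V² = kg²·m⁴·s⁻⁶·A⁻².
  F = C/V (capacitance = charge per voltage),
      = A·s/(kg·m²·s⁻³·A⁻¹) (substituting C and V),
      = kg⁻¹·m⁻²·s⁴·A².
  So F⁻¹ = kg·m²·s⁻⁴·A⁻².
  C = A·s = s·A (charge = current × time).
  So C⁻¹ = s⁻¹·A⁻¹.
  Combining: s²·lm⁻¹·K⁻¹·W⁻¹·H⁻¹·N⁻¹·V²·F⁻¹·C⁻¹ = s² · cd⁻¹ · K⁻¹ · (kg⁻¹·m⁻²·s³) · (kg⁻¹·m⁻²·s²·A²) · (kg⁻¹·m⁻¹·s²) · (kg²·m⁴·s⁻⁶·A⁻²) · (kg·m²·s⁻⁴·A⁻²) · (s⁻¹·A⁻¹) = m·s⁻²·A⁻³·K⁻¹·cd⁻¹.
Left is m·s⁻²·A⁻³·K⁻¹; right is m·s⁻²·A⁻³·K⁻¹·cd⁻¹ — different.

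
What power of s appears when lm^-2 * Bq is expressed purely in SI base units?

-1

lm = cd.
So lm⁻² = cd⁻².
Bq = s⁻¹.
Combining: lm⁻²·Bq = cd⁻² · s⁻¹ = s⁻¹·cd⁻².
The exponent of s is -1.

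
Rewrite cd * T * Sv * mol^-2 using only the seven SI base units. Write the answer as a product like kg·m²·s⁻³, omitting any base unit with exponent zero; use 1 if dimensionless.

kg·m²·s⁻⁴·A⁻¹·mol⁻²·cd

T = kg·s⁻²·A⁻¹.
Sv = m²·s⁻².
Combining: cd·T·Sv·mol⁻² = cd · (kg·s⁻²·A⁻¹) · (m²·s⁻²) · mol⁻² = kg·m²·s⁻⁴·A⁻¹·mol⁻²·cd.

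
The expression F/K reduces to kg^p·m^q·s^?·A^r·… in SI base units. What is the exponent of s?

F = kg⁻¹·m⁻²·s⁴·A².
Combining: K⁻¹·F = K⁻¹ · (kg⁻¹·m⁻²·s⁴·A²) = kg⁻¹·m⁻²·s⁴·A²·K⁻¹.
The exponent of s is 4.

4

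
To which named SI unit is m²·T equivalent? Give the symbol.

T = Wb/m² (flux density = flux per area),
    = kg·s⁻²·A⁻¹.
Combining: m²·T = m² · (kg·s⁻²·A⁻¹) = kg·m²·s⁻²·A⁻¹.
kg·m²·s⁻²·A⁻¹ is the base-SI form of the weber.

Wb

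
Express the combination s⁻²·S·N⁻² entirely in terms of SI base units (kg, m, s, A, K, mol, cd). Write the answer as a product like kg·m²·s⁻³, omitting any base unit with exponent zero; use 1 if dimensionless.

S = kg⁻¹·m⁻²·s³·A².
N = kg·m·s⁻².
So N⁻² = kg⁻²·m⁻²·s⁴.
Combining: s⁻²·S·N⁻² = s⁻² · (kg⁻¹·m⁻²·s³·A²) · (kg⁻²·m⁻²·s⁴) = kg⁻³·m⁻⁴·s⁵·A².

kg⁻³·m⁻⁴·s⁵·A²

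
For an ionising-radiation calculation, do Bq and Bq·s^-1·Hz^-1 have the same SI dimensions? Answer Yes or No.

Left side:
  Bq = s⁻¹.
Right side:
  Bq = s⁻¹.
  Hz = s⁻¹.
  So Hz⁻¹ = s.
  Combining: Bq·s⁻¹·Hz⁻¹ = s⁻¹ · s⁻¹ · s = s⁻¹.
Both reduce to s⁻¹.

Yes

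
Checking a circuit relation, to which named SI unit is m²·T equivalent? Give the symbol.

T = Wb/m² (flux density = flux per area),
    = kg·s⁻²·A⁻¹.
Combining: m²·T = m² · (kg·s⁻²·A⁻¹) = kg·m²·s⁻²·A⁻¹.
kg·m²·s⁻²·A⁻¹ is the base-SI form of the weber.

Wb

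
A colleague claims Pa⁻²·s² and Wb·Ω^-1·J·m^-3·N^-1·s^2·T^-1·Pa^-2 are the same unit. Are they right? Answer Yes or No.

No

Left side:
  Pa = kg·m⁻¹·s⁻².
  So Pa⁻² = kg⁻²·m²·s⁴.
  Combining: Pa⁻²·s² = (kg⁻²·m²·s⁴) · s² = kg⁻²·m²·s⁶.
Right side:
  Wb = V·s (flux: a volt is a weber per second),
      = kg·m²·s⁻²·A⁻¹.
  Ω = V/A (resistance = voltage per current),
      = kg·m²·s⁻³·A⁻².
  So Ω⁻¹ = kg⁻¹·m⁻²·s³·A².
  J = N·m (work = force × distance),
      = kg·m²·s⁻².
  N = kg·m/s² = kg·m·s⁻² (force = mass × acceleration).
  So N⁻¹ = kg⁻¹·m⁻¹·s².
  T = Wb/m² (flux density = flux per area),
      = kg·s⁻²·A⁻¹.
  So T⁻¹ = kg⁻¹·s²·A.
  Pa = N/m² (pressure = force per area),
      = kg·m⁻¹·s⁻².
  So Pa⁻² = kg⁻²·m²·s⁴.
  Combining: Wb·Ω⁻¹·J·m⁻³·N⁻¹·s²·T⁻¹·Pa⁻² = (kg·m²·s⁻²·A⁻¹) · (kg⁻¹·m⁻²·s³·A²) · (kg·m²·s⁻²) · m⁻³ · (kg⁻¹·m⁻¹·s²) · s² · (kg⁻¹·s²·A) · (kg⁻²·m²·s⁴) = kg⁻³·s⁹·A².
Left is kg⁻²·m²·s⁶; right is kg⁻³·s⁹·A² — different.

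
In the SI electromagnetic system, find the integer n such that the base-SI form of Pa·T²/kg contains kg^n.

2

Pa = kg·m⁻¹·s⁻².
T = kg·s⁻²·A⁻¹.
So T² = kg²·s⁻⁴·A⁻².
Combining: kg⁻¹·Pa·T² = kg⁻¹ · (kg·m⁻¹·s⁻²) · (kg²·s⁻⁴·A⁻²) = kg²·m⁻¹·s⁻⁶·A⁻².
The exponent of kg is 2.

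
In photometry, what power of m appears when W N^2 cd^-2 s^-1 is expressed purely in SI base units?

W = J/s (power = energy per time),
    = kg·m²·s⁻³.
N = kg·m/s² = kg·m·s⁻² (force = mass × acceleration).
So N² = kg²·m²·s⁻⁴.
Combining: W·N²·cd⁻²·s⁻¹ = (kg·m²·s⁻³) · (kg²·m²·s⁻⁴) · cd⁻² · s⁻¹ = kg³·m⁴·s⁻⁸·cd⁻².
The exponent of m is 4.

4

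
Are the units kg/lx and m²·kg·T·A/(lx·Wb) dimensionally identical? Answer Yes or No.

No

Left side:
  lx = m⁻²·cd.
  So lx⁻¹ = m²·cd⁻¹.
  Combining: kg·lx⁻¹ = kg · (m²·cd⁻¹) = kg·m²·cd⁻¹.
Right side:
  T = Wb/m² (flux density = flux per area),
      = kg·s⁻²·A⁻¹.
  lx = lm/m² (illuminance = luminous flux per area),
      = m⁻²·cd.
  So lx⁻¹ = m²·cd⁻¹.
  Wb = V·s (flux: a volt is a weber per second),
      = kg·m²·s⁻²·A⁻¹.
  So Wb⁻¹ = kg⁻¹·m⁻²·s²·A.
  Combining: m²·kg·T·lx⁻¹·Wb⁻¹·A = m² · kg · (kg·s⁻²·A⁻¹) · (m²·cd⁻¹) · (kg⁻¹·m⁻²·s²·A) · A = kg·m²·A·cd⁻¹.
Left is kg·m²·cd⁻¹; right is kg·m²·A·cd⁻¹ — different.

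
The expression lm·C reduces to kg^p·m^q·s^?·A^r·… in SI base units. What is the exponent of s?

lm = cd·sr = cd (luminous flux; sr is dimensionless).
C = A·s = s·A (charge = current × time).
Combining: lm·C = cd · (s·A) = s·A·cd.
The exponent of s is 1.

1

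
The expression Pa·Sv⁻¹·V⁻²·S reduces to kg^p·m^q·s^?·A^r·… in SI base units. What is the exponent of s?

Pa = N/m² (pressure = force per area),
    = kg·m⁻¹·s⁻².
Sv = J/kg (equivalent dose = energy per mass),
    = m²·s⁻².
So Sv⁻¹ = m⁻²·s².
V = W/A (potential = power per current),
    = kg·m²·s⁻³·A⁻¹.
So V⁻² = kg⁻²·m⁻⁴·s⁶·A².
S = 1/Ω (conductance is reciprocal resistance),
    = kg⁻¹·m⁻²·s³·A².
Combining: Pa·Sv⁻¹·V⁻²·S = (kg·m⁻¹·s⁻²) · (m⁻²·s²) · (kg⁻²·m⁻⁴·s⁶·A²) · (kg⁻¹·m⁻²·s³·A²) = kg⁻²·m⁻⁹·s⁹·A⁴.
The exponent of s is 9.

9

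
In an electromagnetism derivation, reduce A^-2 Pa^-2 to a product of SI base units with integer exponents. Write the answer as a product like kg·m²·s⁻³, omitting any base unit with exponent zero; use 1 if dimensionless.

kg⁻²·m²·s⁴·A⁻²

Pa = N/m² (pressure = force per area),
    = kg·m⁻¹·s⁻².
So Pa⁻² = kg⁻²·m²·s⁴.
Combining: A⁻²·Pa⁻² = A⁻² · (kg⁻²·m²·s⁴) = kg⁻²·m²·s⁴·A⁻².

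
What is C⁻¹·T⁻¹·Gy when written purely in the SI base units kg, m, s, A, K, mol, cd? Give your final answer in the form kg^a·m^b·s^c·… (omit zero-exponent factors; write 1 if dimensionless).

C = s·A.
So C⁻¹ = s⁻¹·A⁻¹.
T = kg·s⁻²·A⁻¹.
So T⁻¹ = kg⁻¹·s²·A.
Gy = m²·s⁻².
Combining: C⁻¹·T⁻¹·Gy = (s⁻¹·A⁻¹) · (kg⁻¹·s²·A) · (m²·s⁻²) = kg⁻¹·m²·s⁻¹.

kg⁻¹·m²·s⁻¹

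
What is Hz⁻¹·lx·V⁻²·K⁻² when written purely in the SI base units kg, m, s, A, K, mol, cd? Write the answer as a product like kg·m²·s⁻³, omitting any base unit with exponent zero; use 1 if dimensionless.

Hz = 1/s = s⁻¹ (frequency is cycles per second).
So Hz⁻¹ = s.
lx = lm/m² (illuminance = luminous flux per area),
    = m⁻²·cd.
V = W/A (potential = power per current),
    = kg·m²·s⁻³·A⁻¹.
So V⁻² = kg⁻²·m⁻⁴·s⁶·A².
Combining: Hz⁻¹·lx·V⁻²·K⁻² = s · (m⁻²·cd) · (kg⁻²·m⁻⁴·s⁶·A²) · K⁻² = kg⁻²·m⁻⁶·s⁷·A²·K⁻²·cd.

kg⁻²·m⁻⁶·s⁷·A²·K⁻²·cd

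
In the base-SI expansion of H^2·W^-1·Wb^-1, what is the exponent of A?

-3

H = Wb/A (inductance = flux per current),
    = kg·m²·s⁻²·A⁻².
So H² = kg²·m⁴·s⁻⁴·A⁻⁴.
W = J/s (power = energy per time),
    = kg·m²·s⁻³.
So W⁻¹ = kg⁻¹·m⁻²·s³.
Wb = V·s (flux: a volt is a weber per second),
    = kg·m²·s⁻²·A⁻¹.
So Wb⁻¹ = kg⁻¹·m⁻²·s²·A.
Combining: H²·W⁻¹·Wb⁻¹ = (kg²·m⁴·s⁻⁴·A⁻⁴) · (kg⁻¹·m⁻²·s³) · (kg⁻¹·m⁻²·s²·A) = s·A⁻³.
The exponent of A is -3.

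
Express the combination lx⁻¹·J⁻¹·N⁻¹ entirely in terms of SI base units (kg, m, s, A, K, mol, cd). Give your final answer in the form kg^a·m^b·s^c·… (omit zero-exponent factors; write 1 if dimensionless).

lx = lm/m² (illuminance = luminous flux per area),
    = m⁻²·cd.
So lx⁻¹ = m²·cd⁻¹.
J = N·m (work = force × distance),
    = kg·m²·s⁻².
So J⁻¹ = kg⁻¹·m⁻²·s².
N = kg·m/s² = kg·m·s⁻² (force = mass × acceleration).
So N⁻¹ = kg⁻¹·m⁻¹·s².
Combining: lx⁻¹·J⁻¹·N⁻¹ = (m²·cd⁻¹) · (kg⁻¹·m⁻²·s²) · (kg⁻¹·m⁻¹·s²) = kg⁻²·m⁻¹·s⁴·cd⁻¹.

kg⁻²·m⁻¹·s⁴·cd⁻¹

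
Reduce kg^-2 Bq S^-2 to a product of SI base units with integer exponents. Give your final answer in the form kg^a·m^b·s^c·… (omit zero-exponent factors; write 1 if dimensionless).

Bq = s⁻¹.
S = kg⁻¹·m⁻²·s³·A².
So S⁻² = kg²·m⁴·s⁻⁶·A⁻⁴.
Combining: kg⁻²·Bq·S⁻² = kg⁻² · s⁻¹ · (kg²·m⁴·s⁻⁶·A⁻⁴) = m⁴·s⁻⁷·A⁻⁴.

m⁴·s⁻⁷·A⁻⁴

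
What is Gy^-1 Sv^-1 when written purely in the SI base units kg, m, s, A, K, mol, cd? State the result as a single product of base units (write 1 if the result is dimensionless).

m⁻⁴·s⁴

Gy = J/kg (absorbed dose = energy per mass),
    = m²·s⁻².
So Gy⁻¹ = m⁻²·s².
Sv = J/kg (equivalent dose = energy per mass),
    = m²·s⁻².
So Sv⁻¹ = m⁻²·s².
Combining: Gy⁻¹·Sv⁻¹ = (m⁻²·s²) · (m⁻²·s²) = m⁻⁴·s⁴.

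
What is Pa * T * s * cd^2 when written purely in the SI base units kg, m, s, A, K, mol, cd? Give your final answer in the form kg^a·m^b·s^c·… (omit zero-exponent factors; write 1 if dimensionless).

Pa = N/m² (pressure = force per area),
    = kg·m⁻¹·s⁻².
T = Wb/m² (flux density = flux per area),
    = kg·s⁻²·A⁻¹.
Combining: Pa·T·s·cd² = (kg·m⁻¹·s⁻²) · (kg·s⁻²·A⁻¹) · s · cd² = kg²·m⁻¹·s⁻³·A⁻¹·cd².

kg²·m⁻¹·s⁻³·A⁻¹·cd²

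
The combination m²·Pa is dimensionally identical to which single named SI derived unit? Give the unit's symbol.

Pa = N/m² (pressure = force per area),
    = kg·m⁻¹·s⁻².
Combining: m²·Pa = m² · (kg·m⁻¹·s⁻²) = kg·m·s⁻².
kg·m·s⁻² is the base-SI form of the newton.

N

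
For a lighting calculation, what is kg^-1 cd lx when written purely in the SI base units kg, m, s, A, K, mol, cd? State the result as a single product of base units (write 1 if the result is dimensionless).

lx = lm/m² (illuminance = luminous flux per area),
    = m⁻²·cd.
Combining: kg⁻¹·cd·lx = kg⁻¹ · cd · (m⁻²·cd) = kg⁻¹·m⁻²·cd².

kg⁻¹·m⁻²·cd²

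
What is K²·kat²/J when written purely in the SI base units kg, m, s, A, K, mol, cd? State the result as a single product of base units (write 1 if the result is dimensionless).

kg⁻¹·m⁻²·K²·mol²

kat = s⁻¹·mol.
So kat² = s⁻²·mol².
J = kg·m²·s⁻².
So J⁻¹ = kg⁻¹·m⁻²·s².
Combining: K²·kat²·J⁻¹ = K² · (s⁻²·mol²) · (kg⁻¹·m⁻²·s²) = kg⁻¹·m⁻²·K²·mol².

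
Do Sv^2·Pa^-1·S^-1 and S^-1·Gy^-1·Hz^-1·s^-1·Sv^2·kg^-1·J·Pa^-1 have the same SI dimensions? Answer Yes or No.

Yes

Left side:
  Sv = J/kg (equivalent dose = energy per mass),
      = m²·s⁻².
  So Sv² = m⁴·s⁻⁴.
  Pa = N/m² (pressure = force per area),
      = kg·m⁻¹·s⁻².
  So Pa⁻¹ = kg⁻¹·m·s².
  S = 1/Ω (conductance is reciprocal resistance),
      = kg⁻¹·m⁻²·s³·A².
  So S⁻¹ = kg·m²·s⁻³·A⁻².
  Combining: Sv²·Pa⁻¹·S⁻¹ = (m⁴·s⁻⁴) · (kg⁻¹·m·s²) · (kg·m²·s⁻³·A⁻²) = m⁷·s⁻⁵·A⁻².
Right side:
  S = 1/Ω (conductance is reciprocal resistance),
      = kg⁻¹·m⁻²·s³·A².
  So S⁻¹ = kg·m²·s⁻³·A⁻².
  Gy = J/kg (absorbed dose = energy per mass),
      = m²·s⁻².
  So Gy⁻¹ = m⁻²·s².
  Hz = 1/s = s⁻¹ (frequency is cycles per second).
  So Hz⁻¹ = s.
  Sv = J/kg (equivalent dose = energy per mass),
      = m²·s⁻².
  So Sv² = m⁴·s⁻⁴.
  J = N·m (work = force × distance),
      = kg·m²·s⁻².
  Pa = N/m² (pressure = force per area),
      = kg·m⁻¹·s⁻².
  So Pa⁻¹ = kg⁻¹·m·s².
  Combining: S⁻¹·Gy⁻¹·Hz⁻¹·s⁻¹·Sv²·kg⁻¹·J·Pa⁻¹ = (kg·m²·s⁻³·A⁻²) · (m⁻²·s²) · s · s⁻¹ · (m⁴·s⁻⁴) · kg⁻¹ · (kg·m²·s⁻²) · (kg⁻¹·m·s²) = m⁷·s⁻⁵·A⁻².
Both reduce to m⁷·s⁻⁵·A⁻².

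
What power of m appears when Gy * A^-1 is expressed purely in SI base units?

Gy = J/kg (absorbed dose = energy per mass),
    = m²·s⁻².
Combining: Gy·A⁻¹ = (m²·s⁻²) · A⁻¹ = m²·s⁻²·A⁻¹.
The exponent of m is 2.

2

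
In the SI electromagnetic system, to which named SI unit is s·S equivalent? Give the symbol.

F

S = 1/Ω (conductance is reciprocal resistance),
    = kg⁻¹·m⁻²·s³·A².
Combining: s·S = s · (kg⁻¹·m⁻²·s³·A²) = kg⁻¹·m⁻²·s⁴·A².
kg⁻¹·m⁻²·s⁴·A² is the base-SI form of the farad.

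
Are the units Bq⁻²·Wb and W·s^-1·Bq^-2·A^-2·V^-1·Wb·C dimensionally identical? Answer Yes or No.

Yes

Left side:
  Bq = s⁻¹.
  So Bq⁻² = s².
  Wb = kg·m²·s⁻²·A⁻¹.
  Combining: Bq⁻²·Wb = s² · (kg·m²·s⁻²·A⁻¹) = kg·m²·A⁻¹.
Right side:
  W = J/s (power = energy per time),
      = kg·m²·s⁻³.
  Bq = 1/s = s⁻¹ (activity is decays per second).
  So Bq⁻² = s².
  V = W/A (potential = power per current),
      = kg·m²·s⁻³·A⁻¹.
  So V⁻¹ = kg⁻¹·m⁻²·s³·A.
  Wb = V·s (flux: a volt is a weber per second),
      = kg·m²·s⁻²·A⁻¹.
  C = A·s = s·A (charge = current × time).
  Combining: W·s⁻¹·Bq⁻²·A⁻²·V⁻¹·Wb·C = (kg·m²·s⁻³) · s⁻¹ · s² · A⁻² · (kg⁻¹·m⁻²·s³·A) · (kg·m²·s⁻²·A⁻¹) · (s·A) = kg·m²·A⁻¹.
Both reduce to kg·m²·A⁻¹.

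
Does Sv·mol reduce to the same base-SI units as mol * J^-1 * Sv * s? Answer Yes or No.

Left side:
  Sv = m²·s⁻².
  Combining: Sv·mol = (m²·s⁻²) · mol = m²·s⁻²·mol.
Right side:
  J = N·m (work = force × distance),
      = kg·m²·s⁻².
  So J⁻¹ = kg⁻¹·m⁻²·s².
  Sv = J/kg (equivalent dose = energy per mass),
      = m²·s⁻².
  Combining: mol·J⁻¹·Sv·s = mol · (kg⁻¹·m⁻²·s²) · (m²·s⁻²) · s = kg⁻¹·s·mol.
Left is m²·s⁻²·mol; right is kg⁻¹·s·mol — different.

No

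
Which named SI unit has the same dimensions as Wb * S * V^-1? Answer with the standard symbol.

F

Wb = kg·m²·s⁻²·A⁻¹.
S = kg⁻¹·m⁻²·s³·A².
V = kg·m²·s⁻³·A⁻¹.
So V⁻¹ = kg⁻¹·m⁻²·s³·A.
Combining: Wb·S·V⁻¹ = (kg·m²·s⁻²·A⁻¹) · (kg⁻¹·m⁻²·s³·A²) · (kg⁻¹·m⁻²·s³·A) = kg⁻¹·m⁻²·s⁴·A².
kg⁻¹·m⁻²·s⁴·A² is the base-SI form of the farad.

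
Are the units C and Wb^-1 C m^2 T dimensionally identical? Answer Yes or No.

Yes

Left side:
  C = A·s = s·A (charge = current × time).
Right side:
  Wb = V·s (flux: a volt is a weber per second),
      = kg·m²·s⁻²·A⁻¹.
  So Wb⁻¹ = kg⁻¹·m⁻²·s²·A.
  C = A·s = s·A (charge = current × time).
  T = Wb/m² (flux density = flux per area),
      = kg·s⁻²·A⁻¹.
  Combining: Wb⁻¹·C·m²·T = (kg⁻¹·m⁻²·s²·A) · (s·A) · m² · (kg·s⁻²·A⁻¹) = s·A.
Both reduce to s·A.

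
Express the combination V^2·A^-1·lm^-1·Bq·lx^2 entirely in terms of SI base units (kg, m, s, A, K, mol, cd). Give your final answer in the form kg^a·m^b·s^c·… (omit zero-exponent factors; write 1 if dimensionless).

kg²·s⁻⁷·A⁻³·cd

V = kg·m²·s⁻³·A⁻¹.
So V² = kg²·m⁴·s⁻⁶·A⁻².
lm = cd.
So lm⁻¹ = cd⁻¹.
Bq = s⁻¹.
lx = m⁻²·cd.
So lx² = m⁻⁴·cd².
Combining: V²·A⁻¹·lm⁻¹·Bq·lx² = (kg²·m⁴·s⁻⁶·A⁻²) · A⁻¹ · cd⁻¹ · s⁻¹ · (m⁻⁴·cd²) = kg²·s⁻⁷·A⁻³·cd.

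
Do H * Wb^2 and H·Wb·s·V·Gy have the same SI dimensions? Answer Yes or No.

No

Left side:
  H = kg·m²·s⁻²·A⁻².
  Wb = kg·m²·s⁻²·A⁻¹.
  So Wb² = kg²·m⁴·s⁻⁴·A⁻².
  Combining: H·Wb² = (kg·m²·s⁻²·A⁻²) · (kg²·m⁴·s⁻⁴·A⁻²) = kg³·m⁶·s⁻⁶·A⁻⁴.
Right side:
  H = Wb/A (inductance = flux per current),
      = kg·m²·s⁻²·A⁻².
  Wb = V·s (flux: a volt is a weber per second),
      = kg·m²·s⁻²·A⁻¹.
  V = W/A (potential = power per current),
      = kg·m²·s⁻³·A⁻¹.
  Gy = J/kg (absorbed dose = energy per mass),
      = m²·s⁻².
  Combining: H·Wb·s·V·Gy = (kg·m²·s⁻²·A⁻²) · (kg·m²·s⁻²·A⁻¹) · s · (kg·m²·s⁻³·A⁻¹) · (m²·s⁻²) = kg³·m⁸·s⁻⁸·A⁻⁴.
Left is kg³·m⁶·s⁻⁶·A⁻⁴; right is kg³·m⁸·s⁻⁸·A⁻⁴ — different.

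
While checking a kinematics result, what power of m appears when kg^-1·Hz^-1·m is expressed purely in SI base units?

Hz = s⁻¹.
So Hz⁻¹ = s.
Combining: kg⁻¹·Hz⁻¹·m = kg⁻¹ · s · m = kg⁻¹·m·s.
The exponent of m is 1.

1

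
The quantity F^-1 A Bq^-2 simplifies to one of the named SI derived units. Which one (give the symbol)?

F = C/V (capacitance = charge per voltage),
    = A·s/(kg·m²·s⁻³·A⁻¹) (substituting C and V),
    = kg⁻¹·m⁻²·s⁴·A².
So F⁻¹ = kg·m²·s⁻⁴·A⁻².
Bq = 1/s = s⁻¹ (activity is decays per second).
So Bq⁻² = s².
Combining: F⁻¹·A·Bq⁻² = (kg·m²·s⁻⁴·A⁻²) · A · s² = kg·m²·s⁻²·A⁻¹.
kg·m²·s⁻²·A⁻¹ is the base-SI form of the weber.

Wb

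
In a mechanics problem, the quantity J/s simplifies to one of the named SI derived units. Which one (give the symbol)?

J = N·m (work = force × distance),
    = kg·m²·s⁻².
Combining: J·s⁻¹ = (kg·m²·s⁻²) · s⁻¹ = kg·m²·s⁻³.
kg·m²·s⁻³ is the base-SI form of the watt.

W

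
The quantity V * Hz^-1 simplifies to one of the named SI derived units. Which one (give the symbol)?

Wb

V = W/A (potential = power per current),
    = kg·m²·s⁻³·A⁻¹.
Hz = 1/s = s⁻¹ (frequency is cycles per second).
So Hz⁻¹ = s.
Combining: V·Hz⁻¹ = (kg·m²·s⁻³·A⁻¹) · s = kg·m²·s⁻²·A⁻¹.
kg·m²·s⁻²·A⁻¹ is the base-SI form of the weber.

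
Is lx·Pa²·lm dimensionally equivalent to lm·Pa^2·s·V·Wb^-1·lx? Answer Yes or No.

Yes

Left side:
  lx = lm/m² (illuminance = luminous flux per area),
      = m⁻²·cd.
  Pa = N/m² (pressure = force per area),
      = kg·m⁻¹·s⁻².
  So Pa² = kg²·m⁻²·s⁻⁴.
  lm = cd·sr = cd (luminous flux; sr is dimensionless).
  Combining: lx·Pa²·lm = (m⁻²·cd) · (kg²·m⁻²·s⁻⁴) · cd = kg²·m⁻⁴·s⁻⁴·cd².
Right side:
  lm = cd.
  Pa = kg·m⁻¹·s⁻².
  So Pa² = kg²·m⁻²·s⁻⁴.
  V = kg·m²·s⁻³·A⁻¹.
  Wb = kg·m²·s⁻²·A⁻¹.
  So Wb⁻¹ = kg⁻¹·m⁻²·s²·A.
  lx = m⁻²·cd.
  Combining: lm·Pa²·s·V·Wb⁻¹·lx = cd · (kg²·m⁻²·s⁻⁴) · s · (kg·m²·s⁻³·A⁻¹) · (kg⁻¹·m⁻²·s²·A) · (m⁻²·cd) = kg²·m⁻⁴·s⁻⁴·cd².
Both reduce to kg²·m⁻⁴·s⁻⁴·cd².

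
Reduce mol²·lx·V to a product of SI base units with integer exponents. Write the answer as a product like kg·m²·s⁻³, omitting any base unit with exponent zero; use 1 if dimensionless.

kg·s⁻³·A⁻¹·mol²·cd

lx = m⁻²·cd.
V = kg·m²·s⁻³·A⁻¹.
Combining: mol²·lx·V = mol² · (m⁻²·cd) · (kg·m²·s⁻³·A⁻¹) = kg·s⁻³·A⁻¹·mol²·cd.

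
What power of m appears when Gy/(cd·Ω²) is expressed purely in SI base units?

-2

Gy = m²·s⁻².
Ω = kg·m²·s⁻³·A⁻².
So Ω⁻² = kg⁻²·m⁻⁴·s⁶·A⁴.
Combining: Gy·cd⁻¹·Ω⁻² = (m²·s⁻²) · cd⁻¹ · (kg⁻²·m⁻⁴·s⁶·A⁴) = kg⁻²·m⁻²·s⁴·A⁴·cd⁻¹.
The exponent of m is -2.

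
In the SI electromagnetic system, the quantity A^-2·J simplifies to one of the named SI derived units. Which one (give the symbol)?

H

J = N·m (work = force × distance),
    = kg·m²·s⁻².
Combining: A⁻²·J = A⁻² · (kg·m²·s⁻²) = kg·m²·s⁻²·A⁻².
kg·m²·s⁻²·A⁻² is the base-SI form of the henry.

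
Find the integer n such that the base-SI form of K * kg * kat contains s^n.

kat = mol/s = s⁻¹·mol (catalytic activity).
Combining: K·kg·kat = K · kg · (s⁻¹·mol) = kg·s⁻¹·K·mol.
The exponent of s is -1.

-1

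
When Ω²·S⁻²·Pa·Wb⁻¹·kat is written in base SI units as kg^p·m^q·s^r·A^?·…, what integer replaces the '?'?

-7

Ω = V/A (resistance = voltage per current),
    = kg·m²·s⁻³·A⁻².
So Ω² = kg²·m⁴·s⁻⁶·A⁻⁴.
S = 1/Ω (conductance is reciprocal resistance),
    = kg⁻¹·m⁻²·s³·A².
So S⁻² = kg²·m⁴·s⁻⁶·A⁻⁴.
Pa = N/m² (pressure = force per area),
    = kg·m⁻¹·s⁻².
Wb = V·s (flux: a volt is a weber per second),
    = kg·m²·s⁻²·A⁻¹.
So Wb⁻¹ = kg⁻¹·m⁻²·s²·A.
kat = mol/s = s⁻¹·mol (catalytic activity).
Combining: Ω²·S⁻²·Pa·Wb⁻¹·kat = (kg²·m⁴·s⁻⁶·A⁻⁴) · (kg²·m⁴·s⁻⁶·A⁻⁴) · (kg·m⁻¹·s⁻²) · (kg⁻¹·m⁻²·s²·A) · (s⁻¹·mol) = kg⁴·m⁵·s⁻¹³·A⁻⁷·mol.
The exponent of A is -7.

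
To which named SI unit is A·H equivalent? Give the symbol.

H = Wb/A (inductance = flux per current),
    = kg·m²·s⁻²·A⁻².
Combining: A·H = A · (kg·m²·s⁻²·A⁻²) = kg·m²·s⁻²·A⁻¹.
kg·m²·s⁻²·A⁻¹ is the base-SI form of the weber.

Wb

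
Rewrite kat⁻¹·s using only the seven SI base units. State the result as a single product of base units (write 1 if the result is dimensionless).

kat = mol/s = s⁻¹·mol (catalytic activity).
So kat⁻¹ = s·mol⁻¹.
Combining: kat⁻¹·s = (s·mol⁻¹) · s = s²·mol⁻¹.

s²·mol⁻¹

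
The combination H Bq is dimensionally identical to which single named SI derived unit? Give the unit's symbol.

Ω

H = Wb/A (inductance = flux per current),
    = kg·m²·s⁻²·A⁻².
Bq = 1/s = s⁻¹ (activity is decays per second).
Combining: H·Bq = (kg·m²·s⁻²·A⁻²) · s⁻¹ = kg·m²·s⁻³·A⁻².
kg·m²·s⁻³·A⁻² is the base-SI form of the ohm.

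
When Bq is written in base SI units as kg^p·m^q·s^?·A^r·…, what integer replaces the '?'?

-1

Bq = s⁻¹.
The exponent of s is -1.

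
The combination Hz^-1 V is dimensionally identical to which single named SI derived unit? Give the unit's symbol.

Hz = s⁻¹.
So Hz⁻¹ = s.
V = kg·m²·s⁻³·A⁻¹.
Combining: Hz⁻¹·V = s · (kg·m²·s⁻³·A⁻¹) = kg·m²·s⁻²·A⁻¹.
kg·m²·s⁻²·A⁻¹ is the base-SI form of the weber.

Wb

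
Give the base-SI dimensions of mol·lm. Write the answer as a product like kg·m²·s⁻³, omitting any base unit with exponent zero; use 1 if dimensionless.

mol·cd

lm = cd·sr = cd (luminous flux; sr is dimensionless).
Combining: mol·lm = mol · cd = mol·cd.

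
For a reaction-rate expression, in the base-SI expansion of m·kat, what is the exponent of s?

kat = s⁻¹·mol.
Combining: m·kat = m · (s⁻¹·mol) = m·s⁻¹·mol.
The exponent of s is -1.

-1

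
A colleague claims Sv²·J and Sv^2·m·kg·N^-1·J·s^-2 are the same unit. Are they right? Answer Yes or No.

Yes

Left side:
  Sv = m²·s⁻².
  So Sv² = m⁴·s⁻⁴.
  J = kg·m²·s⁻².
  Combining: Sv²·J = (m⁴·s⁻⁴) · (kg·m²·s⁻²) = kg·m⁶·s⁻⁶.
Right side:
  Sv = J/kg (equivalent dose = energy per mass),
      = m²·s⁻².
  So Sv² = m⁴·s⁻⁴.
  N = kg·m/s² = kg·m·s⁻² (force = mass × acceleration).
  So N⁻¹ = kg⁻¹·m⁻¹·s².
  J = N·m (work = force × distance),
      = kg·m²·s⁻².
  Combining: Sv²·m·kg·N⁻¹·J·s⁻² = (m⁴·s⁻⁴) · m · kg · (kg⁻¹·m⁻¹·s²) · (kg·m²·s⁻²) · s⁻² = kg·m⁶·s⁻⁶.
Both reduce to kg·m⁶·s⁻⁶.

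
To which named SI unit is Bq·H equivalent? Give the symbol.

Ω

Bq = s⁻¹.
H = kg·m²·s⁻²·A⁻².
Combining: Bq·H = s⁻¹ · (kg·m²·s⁻²·A⁻²) = kg·m²·s⁻³·A⁻².
kg·m²·s⁻³·A⁻² is the base-SI form of the ohm.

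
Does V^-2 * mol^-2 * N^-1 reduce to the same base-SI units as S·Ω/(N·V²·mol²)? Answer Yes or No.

Yes

Left side:
  V = kg·m²·s⁻³·A⁻¹.
  So V⁻² = kg⁻²·m⁻⁴·s⁶·A².
  N = kg·m·s⁻².
  So N⁻¹ = kg⁻¹·m⁻¹·s².
  Combining: V⁻²·mol⁻²·N⁻¹ = (kg⁻²·m⁻⁴·s⁶·A²) · mol⁻² · (kg⁻¹·m⁻¹·s²) = kg⁻³·m⁻⁵·s⁸·A²·mol⁻².
Right side:
  N = kg·m/s² = kg·m·s⁻² (force = mass × acceleration).
  So N⁻¹ = kg⁻¹·m⁻¹·s².
  S = 1/Ω (conductance is reciprocal resistance),
      = kg⁻¹·m⁻²·s³·A².
  V = W/A (potential = power per current),
      = kg·m²·s⁻³·A⁻¹.
  So V⁻² = kg⁻²·m⁻⁴·s⁶·A².
  Ω = V/A (resistance = voltage per current),
      = kg·m²·s⁻³·A⁻².
  Combining: N⁻¹·S·V⁻²·mol⁻²·Ω = (kg⁻¹·m⁻¹·s²) · (kg⁻¹·m⁻²·s³·A²) · (kg⁻²·m⁻⁴·s⁶·A²) · mol⁻² · (kg·m²·s⁻³·A⁻²) = kg⁻³·m⁻⁵·s⁸·A²·mol⁻².
Both reduce to kg⁻³·m⁻⁵·s⁸·A²·mol⁻².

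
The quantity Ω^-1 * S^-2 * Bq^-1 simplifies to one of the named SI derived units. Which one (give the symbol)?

Ω = kg·m²·s⁻³·A⁻².
So Ω⁻¹ = kg⁻¹·m⁻²·s³·A².
S = kg⁻¹·m⁻²·s³·A².
So S⁻² = kg²·m⁴·s⁻⁶·A⁻⁴.
Bq = s⁻¹.
So Bq⁻¹ = s.
Combining: Ω⁻¹·S⁻²·Bq⁻¹ = (kg⁻¹·m⁻²·s³·A²) · (kg²·m⁴·s⁻⁶·A⁻⁴) · s = kg·m²·s⁻²·A⁻².
kg·m²·s⁻²·A⁻² is the base-SI form of the henry.

H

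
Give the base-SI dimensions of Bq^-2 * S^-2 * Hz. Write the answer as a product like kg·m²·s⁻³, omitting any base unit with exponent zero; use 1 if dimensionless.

kg²·m⁴·s⁻⁵·A⁻⁴

Bq = s⁻¹.
So Bq⁻² = s².
S = kg⁻¹·m⁻²·s³·A².
So S⁻² = kg²·m⁴·s⁻⁶·A⁻⁴.
Hz = s⁻¹.
Combining: Bq⁻²·S⁻²·Hz = s² · (kg²·m⁴·s⁻⁶·A⁻⁴) · s⁻¹ = kg²·m⁴·s⁻⁵·A⁻⁴.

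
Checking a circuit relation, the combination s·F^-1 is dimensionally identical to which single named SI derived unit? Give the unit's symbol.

Ω

F = kg⁻¹·m⁻²·s⁴·A².
So F⁻¹ = kg·m²·s⁻⁴·A⁻².
Combining: s·F⁻¹ = s · (kg·m²·s⁻⁴·A⁻²) = kg·m²·s⁻³·A⁻².
kg·m²·s⁻³·A⁻² is the base-SI form of the ohm.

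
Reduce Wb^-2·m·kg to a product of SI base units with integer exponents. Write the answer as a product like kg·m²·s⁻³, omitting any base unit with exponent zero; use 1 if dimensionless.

kg⁻¹·m⁻³·s⁴·A²

Wb = V·s (flux: a volt is a weber per second),
    = kg·m²·s⁻²·A⁻¹.
So Wb⁻² = kg⁻²·m⁻⁴·s⁴·A².
Combining: Wb⁻²·m·kg = (kg⁻²·m⁻⁴·s⁴·A²) · m · kg = kg⁻¹·m⁻³·s⁴·A².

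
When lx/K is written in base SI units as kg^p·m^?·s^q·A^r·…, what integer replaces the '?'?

-2

lx = lm/m² (illuminance = luminous flux per area),
    = m⁻²·cd.
Combining: lx·K⁻¹ = (m⁻²·cd) · K⁻¹ = m⁻²·K⁻¹·cd.
The exponent of m is -2.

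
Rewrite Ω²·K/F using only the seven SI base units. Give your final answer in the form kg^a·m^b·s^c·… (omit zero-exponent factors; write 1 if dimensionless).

Ω = V/A (resistance = voltage per current),
    = kg·m²·s⁻³·A⁻².
So Ω² = kg²·m⁴·s⁻⁶·A⁻⁴.
F = C/V (capacitance = charge per voltage),
    = A·s/(kg·m²·s⁻³·A⁻¹) (substituting C and V),
    = kg⁻¹·m⁻²·s⁴·A².
So F⁻¹ = kg·m²·s⁻⁴·A⁻².
Combining: Ω²·F⁻¹·K = (kg²·m⁴·s⁻⁶·A⁻⁴) · (kg·m²·s⁻⁴·A⁻²) · K = kg³·m⁶·s⁻¹⁰·A⁻⁶·K.

kg³·m⁶·s⁻¹⁰·A⁻⁶·K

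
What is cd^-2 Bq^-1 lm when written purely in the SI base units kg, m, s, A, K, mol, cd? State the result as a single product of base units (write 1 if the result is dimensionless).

Bq = 1/s = s⁻¹ (activity is decays per second).
So Bq⁻¹ = s.
lm = cd·sr = cd (luminous flux; sr is dimensionless).
Combining: cd⁻²·Bq⁻¹·lm = cd⁻² · s · cd = s·cd⁻¹.

s·cd⁻¹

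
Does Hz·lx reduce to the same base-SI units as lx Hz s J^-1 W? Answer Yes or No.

Yes

Left side:
  Hz = s⁻¹.
  lx = m⁻²·cd.
  Combining: Hz·lx = s⁻¹ · (m⁻²·cd) = m⁻²·s⁻¹·cd.
Right side:
  lx = lm/m² (illuminance = luminous flux per area),
      = m⁻²·cd.
  Hz = 1/s = s⁻¹ (frequency is cycles per second).
  J = N·m (work = force × distance),
      = kg·m²·s⁻².
  So J⁻¹ = kg⁻¹·m⁻²·s².
  W = J/s (power = energy per time),
      = kg·m²·s⁻³.
  Combining: lx·Hz·s·J⁻¹·W = (m⁻²·cd) · s⁻¹ · s · (kg⁻¹·m⁻²·s²) · (kg·m²·s⁻³) = m⁻²·s⁻¹·cd.
Both reduce to m⁻²·s⁻¹·cd.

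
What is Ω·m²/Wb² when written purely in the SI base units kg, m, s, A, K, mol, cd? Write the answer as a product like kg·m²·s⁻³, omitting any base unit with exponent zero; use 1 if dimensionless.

kg⁻¹·s

Wb = V·s (flux: a volt is a weber per second),
    = kg·m²·s⁻²·A⁻¹.
So Wb⁻² = kg⁻²·m⁻⁴·s⁴·A².
Ω = V/A (resistance = voltage per current),
    = kg·m²·s⁻³·A⁻².
Combining: Wb⁻²·Ω·m² = (kg⁻²·m⁻⁴·s⁴·A²) · (kg·m²·s⁻³·A⁻²) · m² = kg⁻¹·s.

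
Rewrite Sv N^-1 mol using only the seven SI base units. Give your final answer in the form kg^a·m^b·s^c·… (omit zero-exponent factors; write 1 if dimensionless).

Sv = m²·s⁻².
N = kg·m·s⁻².
So N⁻¹ = kg⁻¹·m⁻¹·s².
Combining: Sv·N⁻¹·mol = (m²·s⁻²) · (kg⁻¹·m⁻¹·s²) · mol = kg⁻¹·m·mol.

kg⁻¹·m·mol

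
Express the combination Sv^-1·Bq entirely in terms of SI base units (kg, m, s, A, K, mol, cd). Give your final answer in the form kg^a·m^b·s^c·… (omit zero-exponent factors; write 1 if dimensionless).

m⁻²·s

Sv = m²·s⁻².
So Sv⁻¹ = m⁻²·s².
Bq = s⁻¹.
Combining: Sv⁻¹·Bq = (m⁻²·s²) · s⁻¹ = m⁻²·s.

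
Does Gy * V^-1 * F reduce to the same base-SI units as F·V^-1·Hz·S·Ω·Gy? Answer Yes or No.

No

Left side:
  Gy = J/kg (absorbed dose = energy per mass),
      = m²·s⁻².
  V = W/A (potential = power per current),
      = kg·m²·s⁻³·A⁻¹.
  So V⁻¹ = kg⁻¹·m⁻²·s³·A.
  F = C/V (capacitance = charge per voltage),
      = A·s/(kg·m²·s⁻³·A⁻¹) (substituting C and V),
      = kg⁻¹·m⁻²·s⁴·A².
  Combining: Gy·V⁻¹·F = (m²·s⁻²) · (kg⁻¹·m⁻²·s³·A) · (kg⁻¹·m⁻²·s⁴·A²) = kg⁻²·m⁻²·s⁵·A³.
Right side:
  F = C/V (capacitance = charge per voltage),
      = A·s/(kg·m²·s⁻³·A⁻¹) (substituting C and V),
      = kg⁻¹·m⁻²·s⁴·A².
  V = W/A (potential = power per current),
      = kg·m²·s⁻³·A⁻¹.
  So V⁻¹ = kg⁻¹·m⁻²·s³·A.
  Hz = 1/s = s⁻¹ (frequency is cycles per second).
  S = 1/Ω (conductance is reciprocal resistance),
      = kg⁻¹·m⁻²·s³·A².
  Ω = V/A (resistance = voltage per current),
      = kg·m²·s⁻³·A⁻².
  Gy = J/kg (absorbed dose = energy per mass),
      = m²·s⁻².
  Combining: F·V⁻¹·Hz·S·Ω·Gy = (kg⁻¹·m⁻²·s⁴·A²) · (kg⁻¹·m⁻²·s³·A) · s⁻¹ · (kg⁻¹·m⁻²·s³·A²) · (kg·m²·s⁻³·A⁻²) · (m²·s⁻²) = kg⁻²·m⁻²·s⁴·A³.
Left is kg⁻²·m⁻²·s⁵·A³; right is kg⁻²·m⁻²·s⁴·A³ — different.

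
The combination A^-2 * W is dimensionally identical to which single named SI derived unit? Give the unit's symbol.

W = J/s (power = energy per time),
    = kg·m²·s⁻³.
Combining: A⁻²·W = A⁻² · (kg·m²·s⁻³) = kg·m²·s⁻³·A⁻².
kg·m²·s⁻³·A⁻² is the base-SI form of the ohm.

Ω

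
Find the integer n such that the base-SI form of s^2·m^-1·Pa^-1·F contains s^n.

8

Pa = kg·m⁻¹·s⁻².
So Pa⁻¹ = kg⁻¹·m·s².
F = kg⁻¹·m⁻²·s⁴·A².
Combining: s²·m⁻¹·Pa⁻¹·F = s² · m⁻¹ · (kg⁻¹·m·s²) · (kg⁻¹·m⁻²·s⁴·A²) = kg⁻²·m⁻²·s⁸·A².
The exponent of s is 8.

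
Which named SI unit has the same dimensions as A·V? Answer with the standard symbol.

V = W/A (potential = power per current),
    = kg·m²·s⁻³·A⁻¹.
Combining: A·V = A · (kg·m²·s⁻³·A⁻¹) = kg·m²·s⁻³.
kg·m²·s⁻³ is the base-SI form of the watt.

W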